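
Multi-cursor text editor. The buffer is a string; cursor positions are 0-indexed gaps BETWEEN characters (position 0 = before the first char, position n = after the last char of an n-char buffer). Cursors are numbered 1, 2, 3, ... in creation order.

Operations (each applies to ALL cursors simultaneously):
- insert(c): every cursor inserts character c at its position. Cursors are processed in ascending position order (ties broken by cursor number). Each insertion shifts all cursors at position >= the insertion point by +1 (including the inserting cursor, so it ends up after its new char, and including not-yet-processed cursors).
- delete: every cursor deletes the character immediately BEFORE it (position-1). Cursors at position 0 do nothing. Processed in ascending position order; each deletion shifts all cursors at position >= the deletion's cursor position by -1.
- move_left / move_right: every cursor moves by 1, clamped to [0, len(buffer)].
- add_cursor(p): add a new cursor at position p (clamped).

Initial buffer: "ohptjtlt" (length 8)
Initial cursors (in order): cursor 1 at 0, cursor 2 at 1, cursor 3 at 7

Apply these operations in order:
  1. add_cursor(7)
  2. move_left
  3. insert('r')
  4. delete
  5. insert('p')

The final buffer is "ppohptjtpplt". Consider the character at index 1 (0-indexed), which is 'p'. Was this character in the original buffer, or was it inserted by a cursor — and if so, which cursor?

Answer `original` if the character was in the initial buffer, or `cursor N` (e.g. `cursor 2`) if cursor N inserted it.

After op 1 (add_cursor(7)): buffer="ohptjtlt" (len 8), cursors c1@0 c2@1 c3@7 c4@7, authorship ........
After op 2 (move_left): buffer="ohptjtlt" (len 8), cursors c1@0 c2@0 c3@6 c4@6, authorship ........
After op 3 (insert('r')): buffer="rrohptjtrrlt" (len 12), cursors c1@2 c2@2 c3@10 c4@10, authorship 12......34..
After op 4 (delete): buffer="ohptjtlt" (len 8), cursors c1@0 c2@0 c3@6 c4@6, authorship ........
After op 5 (insert('p')): buffer="ppohptjtpplt" (len 12), cursors c1@2 c2@2 c3@10 c4@10, authorship 12......34..
Authorship (.=original, N=cursor N): 1 2 . . . . . . 3 4 . .
Index 1: author = 2

Answer: cursor 2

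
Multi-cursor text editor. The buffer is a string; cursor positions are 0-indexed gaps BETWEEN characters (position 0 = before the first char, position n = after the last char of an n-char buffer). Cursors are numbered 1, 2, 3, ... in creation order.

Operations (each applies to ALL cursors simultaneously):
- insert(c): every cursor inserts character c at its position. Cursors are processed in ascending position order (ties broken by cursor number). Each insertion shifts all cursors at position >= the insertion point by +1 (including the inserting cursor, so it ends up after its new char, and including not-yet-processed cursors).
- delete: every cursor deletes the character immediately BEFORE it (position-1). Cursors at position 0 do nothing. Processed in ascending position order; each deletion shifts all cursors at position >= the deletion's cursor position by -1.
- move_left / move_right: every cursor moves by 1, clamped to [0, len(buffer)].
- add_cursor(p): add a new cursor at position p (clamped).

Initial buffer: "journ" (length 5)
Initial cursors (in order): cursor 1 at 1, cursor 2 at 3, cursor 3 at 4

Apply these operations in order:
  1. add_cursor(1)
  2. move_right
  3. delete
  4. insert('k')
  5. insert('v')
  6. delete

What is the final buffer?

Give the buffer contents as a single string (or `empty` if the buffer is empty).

Answer: kkukk

Derivation:
After op 1 (add_cursor(1)): buffer="journ" (len 5), cursors c1@1 c4@1 c2@3 c3@4, authorship .....
After op 2 (move_right): buffer="journ" (len 5), cursors c1@2 c4@2 c2@4 c3@5, authorship .....
After op 3 (delete): buffer="u" (len 1), cursors c1@0 c4@0 c2@1 c3@1, authorship .
After op 4 (insert('k')): buffer="kkukk" (len 5), cursors c1@2 c4@2 c2@5 c3@5, authorship 14.23
After op 5 (insert('v')): buffer="kkvvukkvv" (len 9), cursors c1@4 c4@4 c2@9 c3@9, authorship 1414.2323
After op 6 (delete): buffer="kkukk" (len 5), cursors c1@2 c4@2 c2@5 c3@5, authorship 14.23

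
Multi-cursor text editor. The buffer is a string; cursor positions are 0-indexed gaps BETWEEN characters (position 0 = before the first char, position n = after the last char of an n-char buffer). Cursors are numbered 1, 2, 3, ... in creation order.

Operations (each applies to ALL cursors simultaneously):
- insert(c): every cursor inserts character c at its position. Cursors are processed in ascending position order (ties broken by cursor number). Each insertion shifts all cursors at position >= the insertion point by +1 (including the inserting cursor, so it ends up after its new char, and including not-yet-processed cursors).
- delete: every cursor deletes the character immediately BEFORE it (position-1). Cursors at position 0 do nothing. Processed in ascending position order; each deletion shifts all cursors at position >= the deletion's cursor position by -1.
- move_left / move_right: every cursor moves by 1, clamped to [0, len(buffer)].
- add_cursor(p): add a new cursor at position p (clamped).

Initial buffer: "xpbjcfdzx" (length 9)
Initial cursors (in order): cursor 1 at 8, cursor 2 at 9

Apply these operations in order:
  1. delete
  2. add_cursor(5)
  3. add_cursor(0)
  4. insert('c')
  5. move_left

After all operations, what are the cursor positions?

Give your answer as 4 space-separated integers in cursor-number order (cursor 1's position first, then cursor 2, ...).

Answer: 10 10 6 0

Derivation:
After op 1 (delete): buffer="xpbjcfd" (len 7), cursors c1@7 c2@7, authorship .......
After op 2 (add_cursor(5)): buffer="xpbjcfd" (len 7), cursors c3@5 c1@7 c2@7, authorship .......
After op 3 (add_cursor(0)): buffer="xpbjcfd" (len 7), cursors c4@0 c3@5 c1@7 c2@7, authorship .......
After op 4 (insert('c')): buffer="cxpbjccfdcc" (len 11), cursors c4@1 c3@7 c1@11 c2@11, authorship 4.....3..12
After op 5 (move_left): buffer="cxpbjccfdcc" (len 11), cursors c4@0 c3@6 c1@10 c2@10, authorship 4.....3..12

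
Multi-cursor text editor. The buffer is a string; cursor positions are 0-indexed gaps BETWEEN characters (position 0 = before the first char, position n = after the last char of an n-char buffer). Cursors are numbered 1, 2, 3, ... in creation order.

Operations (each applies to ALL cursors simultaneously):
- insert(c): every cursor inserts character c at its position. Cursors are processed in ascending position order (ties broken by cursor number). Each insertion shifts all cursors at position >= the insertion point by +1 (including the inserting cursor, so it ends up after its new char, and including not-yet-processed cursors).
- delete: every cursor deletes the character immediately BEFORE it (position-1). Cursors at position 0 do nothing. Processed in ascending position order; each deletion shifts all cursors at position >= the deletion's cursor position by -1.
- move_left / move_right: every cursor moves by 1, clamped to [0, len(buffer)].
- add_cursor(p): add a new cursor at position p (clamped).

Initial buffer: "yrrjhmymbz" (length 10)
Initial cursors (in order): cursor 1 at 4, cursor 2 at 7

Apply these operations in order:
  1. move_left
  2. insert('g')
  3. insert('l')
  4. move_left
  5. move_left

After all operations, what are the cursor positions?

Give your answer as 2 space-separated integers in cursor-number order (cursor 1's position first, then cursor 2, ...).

Answer: 3 8

Derivation:
After op 1 (move_left): buffer="yrrjhmymbz" (len 10), cursors c1@3 c2@6, authorship ..........
After op 2 (insert('g')): buffer="yrrgjhmgymbz" (len 12), cursors c1@4 c2@8, authorship ...1...2....
After op 3 (insert('l')): buffer="yrrgljhmglymbz" (len 14), cursors c1@5 c2@10, authorship ...11...22....
After op 4 (move_left): buffer="yrrgljhmglymbz" (len 14), cursors c1@4 c2@9, authorship ...11...22....
After op 5 (move_left): buffer="yrrgljhmglymbz" (len 14), cursors c1@3 c2@8, authorship ...11...22....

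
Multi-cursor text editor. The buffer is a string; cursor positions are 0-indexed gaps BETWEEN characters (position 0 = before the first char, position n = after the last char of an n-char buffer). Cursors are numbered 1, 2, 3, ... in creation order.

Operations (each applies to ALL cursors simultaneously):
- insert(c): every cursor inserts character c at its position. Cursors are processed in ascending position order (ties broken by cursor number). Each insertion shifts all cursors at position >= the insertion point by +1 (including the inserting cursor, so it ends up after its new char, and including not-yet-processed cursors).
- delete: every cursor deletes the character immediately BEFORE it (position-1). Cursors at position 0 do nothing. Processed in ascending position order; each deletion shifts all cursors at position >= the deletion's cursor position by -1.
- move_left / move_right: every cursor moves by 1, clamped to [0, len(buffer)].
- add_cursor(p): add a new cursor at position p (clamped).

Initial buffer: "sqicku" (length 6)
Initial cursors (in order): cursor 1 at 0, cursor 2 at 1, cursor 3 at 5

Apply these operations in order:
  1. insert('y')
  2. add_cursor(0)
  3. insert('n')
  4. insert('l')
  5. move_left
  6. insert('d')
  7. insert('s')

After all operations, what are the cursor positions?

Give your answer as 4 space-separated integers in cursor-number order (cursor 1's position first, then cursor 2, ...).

Answer: 8 14 23 3

Derivation:
After op 1 (insert('y')): buffer="ysyqickyu" (len 9), cursors c1@1 c2@3 c3@8, authorship 1.2....3.
After op 2 (add_cursor(0)): buffer="ysyqickyu" (len 9), cursors c4@0 c1@1 c2@3 c3@8, authorship 1.2....3.
After op 3 (insert('n')): buffer="nynsynqickynu" (len 13), cursors c4@1 c1@3 c2@6 c3@12, authorship 411.22....33.
After op 4 (insert('l')): buffer="nlynlsynlqickynlu" (len 17), cursors c4@2 c1@5 c2@9 c3@16, authorship 44111.222....333.
After op 5 (move_left): buffer="nlynlsynlqickynlu" (len 17), cursors c4@1 c1@4 c2@8 c3@15, authorship 44111.222....333.
After op 6 (insert('d')): buffer="ndlyndlsyndlqickyndlu" (len 21), cursors c4@2 c1@6 c2@11 c3@19, authorship 4441111.2222....3333.
After op 7 (insert('s')): buffer="ndslyndslsyndslqickyndslu" (len 25), cursors c4@3 c1@8 c2@14 c3@23, authorship 444411111.22222....33333.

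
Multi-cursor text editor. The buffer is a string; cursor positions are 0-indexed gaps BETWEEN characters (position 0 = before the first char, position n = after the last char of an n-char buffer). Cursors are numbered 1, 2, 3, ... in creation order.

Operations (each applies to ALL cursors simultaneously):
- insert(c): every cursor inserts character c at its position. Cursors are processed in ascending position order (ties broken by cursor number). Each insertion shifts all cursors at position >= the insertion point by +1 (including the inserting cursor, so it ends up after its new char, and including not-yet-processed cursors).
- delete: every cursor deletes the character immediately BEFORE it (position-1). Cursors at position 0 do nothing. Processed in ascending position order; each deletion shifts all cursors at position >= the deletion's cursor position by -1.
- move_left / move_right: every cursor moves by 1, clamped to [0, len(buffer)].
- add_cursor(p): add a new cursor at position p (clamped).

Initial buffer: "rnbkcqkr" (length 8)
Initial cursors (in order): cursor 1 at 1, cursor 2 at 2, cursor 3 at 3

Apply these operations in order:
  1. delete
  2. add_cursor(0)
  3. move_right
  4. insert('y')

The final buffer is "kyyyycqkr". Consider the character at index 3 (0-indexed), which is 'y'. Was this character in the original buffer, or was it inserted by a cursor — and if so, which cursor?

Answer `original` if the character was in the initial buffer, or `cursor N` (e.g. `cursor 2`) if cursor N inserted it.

After op 1 (delete): buffer="kcqkr" (len 5), cursors c1@0 c2@0 c3@0, authorship .....
After op 2 (add_cursor(0)): buffer="kcqkr" (len 5), cursors c1@0 c2@0 c3@0 c4@0, authorship .....
After op 3 (move_right): buffer="kcqkr" (len 5), cursors c1@1 c2@1 c3@1 c4@1, authorship .....
After op 4 (insert('y')): buffer="kyyyycqkr" (len 9), cursors c1@5 c2@5 c3@5 c4@5, authorship .1234....
Authorship (.=original, N=cursor N): . 1 2 3 4 . . . .
Index 3: author = 3

Answer: cursor 3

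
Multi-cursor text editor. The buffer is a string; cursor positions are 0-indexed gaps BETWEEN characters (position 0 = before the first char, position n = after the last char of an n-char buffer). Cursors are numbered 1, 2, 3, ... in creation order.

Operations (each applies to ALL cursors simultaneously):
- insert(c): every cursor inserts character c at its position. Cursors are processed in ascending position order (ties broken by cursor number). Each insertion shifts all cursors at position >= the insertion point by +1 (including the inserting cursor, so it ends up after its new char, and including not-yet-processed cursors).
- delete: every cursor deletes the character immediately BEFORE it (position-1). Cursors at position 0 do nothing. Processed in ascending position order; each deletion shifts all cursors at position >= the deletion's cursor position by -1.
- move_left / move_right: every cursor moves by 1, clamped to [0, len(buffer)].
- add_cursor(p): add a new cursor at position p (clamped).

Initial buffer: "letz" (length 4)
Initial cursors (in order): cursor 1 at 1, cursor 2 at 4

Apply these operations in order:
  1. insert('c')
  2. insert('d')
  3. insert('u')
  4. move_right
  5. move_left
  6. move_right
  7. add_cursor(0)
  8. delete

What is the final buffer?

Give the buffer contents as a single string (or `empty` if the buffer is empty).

Answer: lcdutzcd

Derivation:
After op 1 (insert('c')): buffer="lcetzc" (len 6), cursors c1@2 c2@6, authorship .1...2
After op 2 (insert('d')): buffer="lcdetzcd" (len 8), cursors c1@3 c2@8, authorship .11...22
After op 3 (insert('u')): buffer="lcduetzcdu" (len 10), cursors c1@4 c2@10, authorship .111...222
After op 4 (move_right): buffer="lcduetzcdu" (len 10), cursors c1@5 c2@10, authorship .111...222
After op 5 (move_left): buffer="lcduetzcdu" (len 10), cursors c1@4 c2@9, authorship .111...222
After op 6 (move_right): buffer="lcduetzcdu" (len 10), cursors c1@5 c2@10, authorship .111...222
After op 7 (add_cursor(0)): buffer="lcduetzcdu" (len 10), cursors c3@0 c1@5 c2@10, authorship .111...222
After op 8 (delete): buffer="lcdutzcd" (len 8), cursors c3@0 c1@4 c2@8, authorship .111..22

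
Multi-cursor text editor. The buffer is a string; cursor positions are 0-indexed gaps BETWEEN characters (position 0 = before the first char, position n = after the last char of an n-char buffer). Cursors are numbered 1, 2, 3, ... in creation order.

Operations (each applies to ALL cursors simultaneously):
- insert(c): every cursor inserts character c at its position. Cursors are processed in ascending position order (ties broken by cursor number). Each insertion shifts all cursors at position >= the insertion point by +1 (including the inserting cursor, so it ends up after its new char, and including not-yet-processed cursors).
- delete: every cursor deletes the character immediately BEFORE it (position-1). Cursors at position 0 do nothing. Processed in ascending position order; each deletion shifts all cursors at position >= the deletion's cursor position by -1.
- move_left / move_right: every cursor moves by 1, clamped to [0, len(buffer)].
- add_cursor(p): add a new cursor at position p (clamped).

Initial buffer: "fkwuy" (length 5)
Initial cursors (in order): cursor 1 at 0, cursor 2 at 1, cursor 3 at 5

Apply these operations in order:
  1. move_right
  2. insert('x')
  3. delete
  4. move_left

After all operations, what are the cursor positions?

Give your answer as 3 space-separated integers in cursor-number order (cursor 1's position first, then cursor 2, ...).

After op 1 (move_right): buffer="fkwuy" (len 5), cursors c1@1 c2@2 c3@5, authorship .....
After op 2 (insert('x')): buffer="fxkxwuyx" (len 8), cursors c1@2 c2@4 c3@8, authorship .1.2...3
After op 3 (delete): buffer="fkwuy" (len 5), cursors c1@1 c2@2 c3@5, authorship .....
After op 4 (move_left): buffer="fkwuy" (len 5), cursors c1@0 c2@1 c3@4, authorship .....

Answer: 0 1 4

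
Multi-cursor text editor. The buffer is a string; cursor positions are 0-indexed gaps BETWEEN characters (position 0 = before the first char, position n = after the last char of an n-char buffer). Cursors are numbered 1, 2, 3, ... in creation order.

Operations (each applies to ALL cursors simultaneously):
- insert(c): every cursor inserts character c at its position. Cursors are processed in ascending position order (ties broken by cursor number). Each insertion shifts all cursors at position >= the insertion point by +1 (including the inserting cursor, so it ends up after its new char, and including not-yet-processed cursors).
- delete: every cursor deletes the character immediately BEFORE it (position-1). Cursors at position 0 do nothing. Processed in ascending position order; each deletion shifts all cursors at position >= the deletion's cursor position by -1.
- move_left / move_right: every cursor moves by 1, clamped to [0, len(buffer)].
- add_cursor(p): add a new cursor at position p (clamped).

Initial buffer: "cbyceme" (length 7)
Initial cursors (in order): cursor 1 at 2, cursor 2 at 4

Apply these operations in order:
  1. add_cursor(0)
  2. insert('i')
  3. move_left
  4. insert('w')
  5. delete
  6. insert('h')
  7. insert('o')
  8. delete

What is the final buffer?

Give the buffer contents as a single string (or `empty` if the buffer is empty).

Answer: hicbhiychieme

Derivation:
After op 1 (add_cursor(0)): buffer="cbyceme" (len 7), cursors c3@0 c1@2 c2@4, authorship .......
After op 2 (insert('i')): buffer="icbiycieme" (len 10), cursors c3@1 c1@4 c2@7, authorship 3..1..2...
After op 3 (move_left): buffer="icbiycieme" (len 10), cursors c3@0 c1@3 c2@6, authorship 3..1..2...
After op 4 (insert('w')): buffer="wicbwiycwieme" (len 13), cursors c3@1 c1@5 c2@9, authorship 33..11..22...
After op 5 (delete): buffer="icbiycieme" (len 10), cursors c3@0 c1@3 c2@6, authorship 3..1..2...
After op 6 (insert('h')): buffer="hicbhiychieme" (len 13), cursors c3@1 c1@5 c2@9, authorship 33..11..22...
After op 7 (insert('o')): buffer="hoicbhoiychoieme" (len 16), cursors c3@2 c1@7 c2@12, authorship 333..111..222...
After op 8 (delete): buffer="hicbhiychieme" (len 13), cursors c3@1 c1@5 c2@9, authorship 33..11..22...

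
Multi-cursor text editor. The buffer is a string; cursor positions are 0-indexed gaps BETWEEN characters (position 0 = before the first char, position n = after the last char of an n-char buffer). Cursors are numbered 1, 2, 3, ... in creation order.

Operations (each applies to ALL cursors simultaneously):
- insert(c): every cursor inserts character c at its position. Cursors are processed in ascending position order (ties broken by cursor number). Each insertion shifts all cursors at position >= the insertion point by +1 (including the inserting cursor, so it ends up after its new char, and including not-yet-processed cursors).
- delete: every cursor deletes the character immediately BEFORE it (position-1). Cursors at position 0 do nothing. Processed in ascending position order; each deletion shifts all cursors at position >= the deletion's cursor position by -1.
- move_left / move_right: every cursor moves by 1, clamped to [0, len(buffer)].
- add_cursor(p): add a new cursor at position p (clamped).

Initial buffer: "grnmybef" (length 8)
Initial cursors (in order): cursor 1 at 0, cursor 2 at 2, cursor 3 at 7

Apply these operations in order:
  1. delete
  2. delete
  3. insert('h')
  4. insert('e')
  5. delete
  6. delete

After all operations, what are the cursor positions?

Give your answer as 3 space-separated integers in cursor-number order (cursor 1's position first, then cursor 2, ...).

Answer: 0 0 3

Derivation:
After op 1 (delete): buffer="gnmybf" (len 6), cursors c1@0 c2@1 c3@5, authorship ......
After op 2 (delete): buffer="nmyf" (len 4), cursors c1@0 c2@0 c3@3, authorship ....
After op 3 (insert('h')): buffer="hhnmyhf" (len 7), cursors c1@2 c2@2 c3@6, authorship 12...3.
After op 4 (insert('e')): buffer="hheenmyhef" (len 10), cursors c1@4 c2@4 c3@9, authorship 1212...33.
After op 5 (delete): buffer="hhnmyhf" (len 7), cursors c1@2 c2@2 c3@6, authorship 12...3.
After op 6 (delete): buffer="nmyf" (len 4), cursors c1@0 c2@0 c3@3, authorship ....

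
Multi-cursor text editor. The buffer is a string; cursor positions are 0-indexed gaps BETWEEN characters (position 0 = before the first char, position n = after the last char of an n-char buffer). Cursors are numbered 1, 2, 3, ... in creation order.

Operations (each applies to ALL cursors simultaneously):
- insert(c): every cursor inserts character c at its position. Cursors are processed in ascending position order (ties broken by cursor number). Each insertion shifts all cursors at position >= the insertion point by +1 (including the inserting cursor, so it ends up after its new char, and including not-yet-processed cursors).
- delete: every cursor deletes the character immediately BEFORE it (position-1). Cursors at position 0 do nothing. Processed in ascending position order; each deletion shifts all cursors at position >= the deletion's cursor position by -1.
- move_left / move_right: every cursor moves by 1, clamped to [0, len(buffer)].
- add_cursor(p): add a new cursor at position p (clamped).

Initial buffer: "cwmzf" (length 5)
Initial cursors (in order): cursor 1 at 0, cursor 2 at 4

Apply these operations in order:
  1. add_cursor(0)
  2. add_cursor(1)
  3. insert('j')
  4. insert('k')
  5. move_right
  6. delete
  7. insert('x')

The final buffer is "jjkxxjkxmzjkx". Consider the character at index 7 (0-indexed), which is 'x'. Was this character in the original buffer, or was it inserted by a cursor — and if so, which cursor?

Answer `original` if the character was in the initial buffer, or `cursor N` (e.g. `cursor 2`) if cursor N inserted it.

Answer: cursor 4

Derivation:
After op 1 (add_cursor(0)): buffer="cwmzf" (len 5), cursors c1@0 c3@0 c2@4, authorship .....
After op 2 (add_cursor(1)): buffer="cwmzf" (len 5), cursors c1@0 c3@0 c4@1 c2@4, authorship .....
After op 3 (insert('j')): buffer="jjcjwmzjf" (len 9), cursors c1@2 c3@2 c4@4 c2@8, authorship 13.4...2.
After op 4 (insert('k')): buffer="jjkkcjkwmzjkf" (len 13), cursors c1@4 c3@4 c4@7 c2@12, authorship 1313.44...22.
After op 5 (move_right): buffer="jjkkcjkwmzjkf" (len 13), cursors c1@5 c3@5 c4@8 c2@13, authorship 1313.44...22.
After op 6 (delete): buffer="jjkjkmzjk" (len 9), cursors c1@3 c3@3 c4@5 c2@9, authorship 13144..22
After op 7 (insert('x')): buffer="jjkxxjkxmzjkx" (len 13), cursors c1@5 c3@5 c4@8 c2@13, authorship 13113444..222
Authorship (.=original, N=cursor N): 1 3 1 1 3 4 4 4 . . 2 2 2
Index 7: author = 4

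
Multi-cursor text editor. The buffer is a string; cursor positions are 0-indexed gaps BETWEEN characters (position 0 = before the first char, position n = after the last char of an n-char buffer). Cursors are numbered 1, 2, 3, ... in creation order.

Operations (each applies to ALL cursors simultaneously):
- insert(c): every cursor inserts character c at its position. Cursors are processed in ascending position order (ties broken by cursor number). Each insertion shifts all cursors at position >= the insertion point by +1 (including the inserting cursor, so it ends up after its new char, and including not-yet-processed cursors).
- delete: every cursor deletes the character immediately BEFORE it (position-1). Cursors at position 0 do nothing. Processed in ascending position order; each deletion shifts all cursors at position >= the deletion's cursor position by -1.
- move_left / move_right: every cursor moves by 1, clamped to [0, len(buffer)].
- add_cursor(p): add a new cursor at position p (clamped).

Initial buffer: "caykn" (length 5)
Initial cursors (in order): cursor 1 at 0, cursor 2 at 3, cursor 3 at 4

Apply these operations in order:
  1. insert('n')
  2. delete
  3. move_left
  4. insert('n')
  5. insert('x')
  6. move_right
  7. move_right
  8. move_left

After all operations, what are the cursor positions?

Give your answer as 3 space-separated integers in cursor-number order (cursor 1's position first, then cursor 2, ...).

After op 1 (insert('n')): buffer="ncaynknn" (len 8), cursors c1@1 c2@5 c3@7, authorship 1...2.3.
After op 2 (delete): buffer="caykn" (len 5), cursors c1@0 c2@3 c3@4, authorship .....
After op 3 (move_left): buffer="caykn" (len 5), cursors c1@0 c2@2 c3@3, authorship .....
After op 4 (insert('n')): buffer="ncanynkn" (len 8), cursors c1@1 c2@4 c3@6, authorship 1..2.3..
After op 5 (insert('x')): buffer="nxcanxynxkn" (len 11), cursors c1@2 c2@6 c3@9, authorship 11..22.33..
After op 6 (move_right): buffer="nxcanxynxkn" (len 11), cursors c1@3 c2@7 c3@10, authorship 11..22.33..
After op 7 (move_right): buffer="nxcanxynxkn" (len 11), cursors c1@4 c2@8 c3@11, authorship 11..22.33..
After op 8 (move_left): buffer="nxcanxynxkn" (len 11), cursors c1@3 c2@7 c3@10, authorship 11..22.33..

Answer: 3 7 10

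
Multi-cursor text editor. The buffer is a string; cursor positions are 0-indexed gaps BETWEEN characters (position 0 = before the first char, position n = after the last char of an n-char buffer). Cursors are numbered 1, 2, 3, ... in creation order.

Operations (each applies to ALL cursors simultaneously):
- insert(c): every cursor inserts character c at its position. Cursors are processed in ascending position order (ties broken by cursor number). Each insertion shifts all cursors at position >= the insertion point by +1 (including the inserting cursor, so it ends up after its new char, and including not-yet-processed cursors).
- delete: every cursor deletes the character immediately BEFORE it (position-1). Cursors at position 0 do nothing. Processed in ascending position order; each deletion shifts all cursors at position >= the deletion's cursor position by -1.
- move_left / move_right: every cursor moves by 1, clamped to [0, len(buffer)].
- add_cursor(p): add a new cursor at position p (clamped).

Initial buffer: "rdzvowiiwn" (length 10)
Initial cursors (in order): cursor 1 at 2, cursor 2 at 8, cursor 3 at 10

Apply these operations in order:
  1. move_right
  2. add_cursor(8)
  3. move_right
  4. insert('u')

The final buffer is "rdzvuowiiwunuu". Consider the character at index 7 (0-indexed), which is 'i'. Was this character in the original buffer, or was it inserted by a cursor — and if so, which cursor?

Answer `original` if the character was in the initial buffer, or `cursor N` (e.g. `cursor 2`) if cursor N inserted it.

Answer: original

Derivation:
After op 1 (move_right): buffer="rdzvowiiwn" (len 10), cursors c1@3 c2@9 c3@10, authorship ..........
After op 2 (add_cursor(8)): buffer="rdzvowiiwn" (len 10), cursors c1@3 c4@8 c2@9 c3@10, authorship ..........
After op 3 (move_right): buffer="rdzvowiiwn" (len 10), cursors c1@4 c4@9 c2@10 c3@10, authorship ..........
After op 4 (insert('u')): buffer="rdzvuowiiwunuu" (len 14), cursors c1@5 c4@11 c2@14 c3@14, authorship ....1.....4.23
Authorship (.=original, N=cursor N): . . . . 1 . . . . . 4 . 2 3
Index 7: author = original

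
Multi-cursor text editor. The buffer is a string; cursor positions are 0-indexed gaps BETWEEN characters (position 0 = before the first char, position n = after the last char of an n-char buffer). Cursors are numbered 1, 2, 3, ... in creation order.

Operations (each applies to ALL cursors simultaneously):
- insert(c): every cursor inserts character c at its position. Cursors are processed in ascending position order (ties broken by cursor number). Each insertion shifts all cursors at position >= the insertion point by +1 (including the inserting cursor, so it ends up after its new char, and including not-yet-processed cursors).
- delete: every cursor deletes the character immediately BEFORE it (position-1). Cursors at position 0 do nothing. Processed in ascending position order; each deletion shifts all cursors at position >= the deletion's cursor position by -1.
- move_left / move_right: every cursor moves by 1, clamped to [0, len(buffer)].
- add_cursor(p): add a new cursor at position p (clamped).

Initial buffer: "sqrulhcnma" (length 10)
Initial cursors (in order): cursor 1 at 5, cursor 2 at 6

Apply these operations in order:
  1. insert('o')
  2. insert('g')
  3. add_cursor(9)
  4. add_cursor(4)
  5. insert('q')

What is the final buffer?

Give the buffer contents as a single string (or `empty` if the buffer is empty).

Answer: sqruqlogqhoqgqcnma

Derivation:
After op 1 (insert('o')): buffer="sqrulohocnma" (len 12), cursors c1@6 c2@8, authorship .....1.2....
After op 2 (insert('g')): buffer="sqruloghogcnma" (len 14), cursors c1@7 c2@10, authorship .....11.22....
After op 3 (add_cursor(9)): buffer="sqruloghogcnma" (len 14), cursors c1@7 c3@9 c2@10, authorship .....11.22....
After op 4 (add_cursor(4)): buffer="sqruloghogcnma" (len 14), cursors c4@4 c1@7 c3@9 c2@10, authorship .....11.22....
After op 5 (insert('q')): buffer="sqruqlogqhoqgqcnma" (len 18), cursors c4@5 c1@9 c3@12 c2@14, authorship ....4.111.2322....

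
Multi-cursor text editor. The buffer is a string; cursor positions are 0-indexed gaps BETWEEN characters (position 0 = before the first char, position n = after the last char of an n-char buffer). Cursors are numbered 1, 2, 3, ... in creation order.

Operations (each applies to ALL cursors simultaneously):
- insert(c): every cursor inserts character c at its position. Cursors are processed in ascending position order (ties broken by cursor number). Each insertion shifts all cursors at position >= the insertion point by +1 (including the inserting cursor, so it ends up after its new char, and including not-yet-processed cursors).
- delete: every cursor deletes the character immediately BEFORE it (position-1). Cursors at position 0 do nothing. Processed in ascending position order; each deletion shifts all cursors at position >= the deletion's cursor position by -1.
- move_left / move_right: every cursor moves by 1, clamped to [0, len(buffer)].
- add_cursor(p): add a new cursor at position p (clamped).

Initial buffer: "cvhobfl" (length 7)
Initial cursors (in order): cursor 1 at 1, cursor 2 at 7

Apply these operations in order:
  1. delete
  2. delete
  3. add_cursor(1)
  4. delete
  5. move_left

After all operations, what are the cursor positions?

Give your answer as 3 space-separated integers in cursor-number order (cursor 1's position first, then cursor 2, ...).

After op 1 (delete): buffer="vhobf" (len 5), cursors c1@0 c2@5, authorship .....
After op 2 (delete): buffer="vhob" (len 4), cursors c1@0 c2@4, authorship ....
After op 3 (add_cursor(1)): buffer="vhob" (len 4), cursors c1@0 c3@1 c2@4, authorship ....
After op 4 (delete): buffer="ho" (len 2), cursors c1@0 c3@0 c2@2, authorship ..
After op 5 (move_left): buffer="ho" (len 2), cursors c1@0 c3@0 c2@1, authorship ..

Answer: 0 1 0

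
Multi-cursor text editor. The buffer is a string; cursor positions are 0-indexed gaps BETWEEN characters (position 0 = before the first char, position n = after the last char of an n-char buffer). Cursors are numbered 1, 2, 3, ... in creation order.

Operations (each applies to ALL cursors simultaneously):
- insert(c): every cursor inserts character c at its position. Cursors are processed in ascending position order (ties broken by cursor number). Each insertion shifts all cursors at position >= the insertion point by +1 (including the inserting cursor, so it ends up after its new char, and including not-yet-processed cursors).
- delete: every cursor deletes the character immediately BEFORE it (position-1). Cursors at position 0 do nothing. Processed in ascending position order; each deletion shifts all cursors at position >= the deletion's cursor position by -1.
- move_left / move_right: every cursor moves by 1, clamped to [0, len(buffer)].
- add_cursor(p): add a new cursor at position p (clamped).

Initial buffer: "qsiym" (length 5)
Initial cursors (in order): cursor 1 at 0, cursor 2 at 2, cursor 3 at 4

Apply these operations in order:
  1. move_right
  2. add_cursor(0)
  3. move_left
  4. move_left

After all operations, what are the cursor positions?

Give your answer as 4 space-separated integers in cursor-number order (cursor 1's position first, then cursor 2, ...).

After op 1 (move_right): buffer="qsiym" (len 5), cursors c1@1 c2@3 c3@5, authorship .....
After op 2 (add_cursor(0)): buffer="qsiym" (len 5), cursors c4@0 c1@1 c2@3 c3@5, authorship .....
After op 3 (move_left): buffer="qsiym" (len 5), cursors c1@0 c4@0 c2@2 c3@4, authorship .....
After op 4 (move_left): buffer="qsiym" (len 5), cursors c1@0 c4@0 c2@1 c3@3, authorship .....

Answer: 0 1 3 0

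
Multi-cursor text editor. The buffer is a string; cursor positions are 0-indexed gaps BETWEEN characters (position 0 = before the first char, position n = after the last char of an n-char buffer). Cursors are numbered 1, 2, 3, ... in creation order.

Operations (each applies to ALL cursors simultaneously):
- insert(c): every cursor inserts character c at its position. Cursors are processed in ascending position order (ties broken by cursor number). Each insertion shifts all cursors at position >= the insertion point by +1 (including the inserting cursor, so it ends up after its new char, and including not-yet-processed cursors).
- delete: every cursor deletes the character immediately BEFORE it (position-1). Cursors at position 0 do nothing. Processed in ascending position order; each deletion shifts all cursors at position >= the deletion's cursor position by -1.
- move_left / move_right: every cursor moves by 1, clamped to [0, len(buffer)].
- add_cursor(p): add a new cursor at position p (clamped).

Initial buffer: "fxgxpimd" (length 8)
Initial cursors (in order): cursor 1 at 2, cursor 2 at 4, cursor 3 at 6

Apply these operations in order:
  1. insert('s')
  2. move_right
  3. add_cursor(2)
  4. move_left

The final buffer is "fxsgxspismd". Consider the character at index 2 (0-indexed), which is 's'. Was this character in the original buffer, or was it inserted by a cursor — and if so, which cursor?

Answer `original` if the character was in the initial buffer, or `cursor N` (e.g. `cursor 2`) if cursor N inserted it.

After op 1 (insert('s')): buffer="fxsgxspismd" (len 11), cursors c1@3 c2@6 c3@9, authorship ..1..2..3..
After op 2 (move_right): buffer="fxsgxspismd" (len 11), cursors c1@4 c2@7 c3@10, authorship ..1..2..3..
After op 3 (add_cursor(2)): buffer="fxsgxspismd" (len 11), cursors c4@2 c1@4 c2@7 c3@10, authorship ..1..2..3..
After op 4 (move_left): buffer="fxsgxspismd" (len 11), cursors c4@1 c1@3 c2@6 c3@9, authorship ..1..2..3..
Authorship (.=original, N=cursor N): . . 1 . . 2 . . 3 . .
Index 2: author = 1

Answer: cursor 1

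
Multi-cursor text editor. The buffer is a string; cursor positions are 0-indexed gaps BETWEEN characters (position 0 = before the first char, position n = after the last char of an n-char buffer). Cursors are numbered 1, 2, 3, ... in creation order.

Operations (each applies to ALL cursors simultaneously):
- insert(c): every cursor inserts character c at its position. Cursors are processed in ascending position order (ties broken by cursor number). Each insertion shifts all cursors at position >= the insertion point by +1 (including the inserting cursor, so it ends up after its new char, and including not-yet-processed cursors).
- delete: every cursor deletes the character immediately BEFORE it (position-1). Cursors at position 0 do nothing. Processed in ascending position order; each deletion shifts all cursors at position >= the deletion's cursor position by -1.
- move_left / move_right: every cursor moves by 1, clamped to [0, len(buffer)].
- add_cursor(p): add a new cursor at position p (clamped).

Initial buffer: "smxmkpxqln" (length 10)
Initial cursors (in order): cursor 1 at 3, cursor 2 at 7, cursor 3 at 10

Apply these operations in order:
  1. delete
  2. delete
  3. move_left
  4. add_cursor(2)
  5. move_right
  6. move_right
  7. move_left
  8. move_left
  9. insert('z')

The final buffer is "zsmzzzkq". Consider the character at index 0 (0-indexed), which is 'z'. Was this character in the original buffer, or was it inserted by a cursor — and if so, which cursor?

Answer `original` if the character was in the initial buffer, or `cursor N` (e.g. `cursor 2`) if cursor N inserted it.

After op 1 (delete): buffer="smmkpql" (len 7), cursors c1@2 c2@5 c3@7, authorship .......
After op 2 (delete): buffer="smkq" (len 4), cursors c1@1 c2@3 c3@4, authorship ....
After op 3 (move_left): buffer="smkq" (len 4), cursors c1@0 c2@2 c3@3, authorship ....
After op 4 (add_cursor(2)): buffer="smkq" (len 4), cursors c1@0 c2@2 c4@2 c3@3, authorship ....
After op 5 (move_right): buffer="smkq" (len 4), cursors c1@1 c2@3 c4@3 c3@4, authorship ....
After op 6 (move_right): buffer="smkq" (len 4), cursors c1@2 c2@4 c3@4 c4@4, authorship ....
After op 7 (move_left): buffer="smkq" (len 4), cursors c1@1 c2@3 c3@3 c4@3, authorship ....
After op 8 (move_left): buffer="smkq" (len 4), cursors c1@0 c2@2 c3@2 c4@2, authorship ....
After op 9 (insert('z')): buffer="zsmzzzkq" (len 8), cursors c1@1 c2@6 c3@6 c4@6, authorship 1..234..
Authorship (.=original, N=cursor N): 1 . . 2 3 4 . .
Index 0: author = 1

Answer: cursor 1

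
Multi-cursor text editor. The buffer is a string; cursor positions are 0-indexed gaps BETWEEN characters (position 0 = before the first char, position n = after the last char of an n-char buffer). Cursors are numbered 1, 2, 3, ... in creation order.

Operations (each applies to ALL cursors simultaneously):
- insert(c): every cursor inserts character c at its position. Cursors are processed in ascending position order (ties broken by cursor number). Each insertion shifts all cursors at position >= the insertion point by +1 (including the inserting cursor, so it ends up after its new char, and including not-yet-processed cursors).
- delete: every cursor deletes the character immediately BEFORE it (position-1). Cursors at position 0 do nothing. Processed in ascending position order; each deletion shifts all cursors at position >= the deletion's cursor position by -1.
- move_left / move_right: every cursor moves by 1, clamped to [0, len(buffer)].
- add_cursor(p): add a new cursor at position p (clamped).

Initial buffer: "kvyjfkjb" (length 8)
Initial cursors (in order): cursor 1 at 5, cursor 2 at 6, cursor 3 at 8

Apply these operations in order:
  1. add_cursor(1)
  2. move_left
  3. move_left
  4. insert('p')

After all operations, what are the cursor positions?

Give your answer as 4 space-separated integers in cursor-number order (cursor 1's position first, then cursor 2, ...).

After op 1 (add_cursor(1)): buffer="kvyjfkjb" (len 8), cursors c4@1 c1@5 c2@6 c3@8, authorship ........
After op 2 (move_left): buffer="kvyjfkjb" (len 8), cursors c4@0 c1@4 c2@5 c3@7, authorship ........
After op 3 (move_left): buffer="kvyjfkjb" (len 8), cursors c4@0 c1@3 c2@4 c3@6, authorship ........
After op 4 (insert('p')): buffer="pkvypjpfkpjb" (len 12), cursors c4@1 c1@5 c2@7 c3@10, authorship 4...1.2..3..

Answer: 5 7 10 1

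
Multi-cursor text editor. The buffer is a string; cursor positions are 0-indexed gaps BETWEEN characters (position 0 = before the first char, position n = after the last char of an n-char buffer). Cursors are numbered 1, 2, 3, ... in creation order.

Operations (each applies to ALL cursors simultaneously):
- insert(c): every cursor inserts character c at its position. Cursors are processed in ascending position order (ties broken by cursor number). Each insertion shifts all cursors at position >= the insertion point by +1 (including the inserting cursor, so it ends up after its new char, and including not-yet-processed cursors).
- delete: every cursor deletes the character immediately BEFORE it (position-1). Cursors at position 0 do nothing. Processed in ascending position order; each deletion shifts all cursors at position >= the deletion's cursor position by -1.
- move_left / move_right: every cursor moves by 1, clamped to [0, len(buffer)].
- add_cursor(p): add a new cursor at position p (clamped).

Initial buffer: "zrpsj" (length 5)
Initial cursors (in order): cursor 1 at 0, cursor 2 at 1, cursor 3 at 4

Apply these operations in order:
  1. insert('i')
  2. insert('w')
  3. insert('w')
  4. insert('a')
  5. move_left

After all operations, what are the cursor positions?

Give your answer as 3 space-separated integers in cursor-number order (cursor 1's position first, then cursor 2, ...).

Answer: 3 8 15

Derivation:
After op 1 (insert('i')): buffer="izirpsij" (len 8), cursors c1@1 c2@3 c3@7, authorship 1.2...3.
After op 2 (insert('w')): buffer="iwziwrpsiwj" (len 11), cursors c1@2 c2@5 c3@10, authorship 11.22...33.
After op 3 (insert('w')): buffer="iwwziwwrpsiwwj" (len 14), cursors c1@3 c2@7 c3@13, authorship 111.222...333.
After op 4 (insert('a')): buffer="iwwaziwwarpsiwwaj" (len 17), cursors c1@4 c2@9 c3@16, authorship 1111.2222...3333.
After op 5 (move_left): buffer="iwwaziwwarpsiwwaj" (len 17), cursors c1@3 c2@8 c3@15, authorship 1111.2222...3333.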